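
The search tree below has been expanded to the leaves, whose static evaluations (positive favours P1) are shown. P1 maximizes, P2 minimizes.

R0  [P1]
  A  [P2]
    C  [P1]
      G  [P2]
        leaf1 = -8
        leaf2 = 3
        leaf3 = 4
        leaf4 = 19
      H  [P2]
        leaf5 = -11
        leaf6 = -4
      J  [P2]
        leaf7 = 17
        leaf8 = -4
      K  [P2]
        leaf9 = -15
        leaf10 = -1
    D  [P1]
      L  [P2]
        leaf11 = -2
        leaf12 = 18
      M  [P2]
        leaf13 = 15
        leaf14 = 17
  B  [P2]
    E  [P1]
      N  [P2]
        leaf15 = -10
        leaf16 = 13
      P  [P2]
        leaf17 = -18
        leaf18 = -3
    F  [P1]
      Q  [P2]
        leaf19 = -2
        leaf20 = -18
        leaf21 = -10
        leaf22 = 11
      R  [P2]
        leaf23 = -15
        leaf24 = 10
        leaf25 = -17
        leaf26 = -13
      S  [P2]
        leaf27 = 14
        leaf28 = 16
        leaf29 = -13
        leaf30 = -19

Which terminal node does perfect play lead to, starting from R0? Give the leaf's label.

G (P2): min(-8, 3, 4, 19) = -8
H (P2): min(-11, -4) = -11
J (P2): min(17, -4) = -4
K (P2): min(-15, -1) = -15
C (P1): max(-8, -11, -4, -15) = -4
L (P2): min(-2, 18) = -2
M (P2): min(15, 17) = 15
D (P1): max(-2, 15) = 15
A (P2): min(-4, 15) = -4
N (P2): min(-10, 13) = -10
P (P2): min(-18, -3) = -18
E (P1): max(-10, -18) = -10
Q (P2): min(-2, -18, -10, 11) = -18
R (P2): min(-15, 10, -17, -13) = -17
S (P2): min(14, 16, -13, -19) = -19
F (P1): max(-18, -17, -19) = -17
B (P2): min(-10, -17) = -17
R0 (P1): max(-4, -17) = -4
At R0, P1 picks A (highest: -4).
At A, P2 picks C (lowest: -4).
At C, P1 picks J (highest: -4).
At J, P2 picks leaf8 (lowest: -4).
Terminal value -4.

leaf8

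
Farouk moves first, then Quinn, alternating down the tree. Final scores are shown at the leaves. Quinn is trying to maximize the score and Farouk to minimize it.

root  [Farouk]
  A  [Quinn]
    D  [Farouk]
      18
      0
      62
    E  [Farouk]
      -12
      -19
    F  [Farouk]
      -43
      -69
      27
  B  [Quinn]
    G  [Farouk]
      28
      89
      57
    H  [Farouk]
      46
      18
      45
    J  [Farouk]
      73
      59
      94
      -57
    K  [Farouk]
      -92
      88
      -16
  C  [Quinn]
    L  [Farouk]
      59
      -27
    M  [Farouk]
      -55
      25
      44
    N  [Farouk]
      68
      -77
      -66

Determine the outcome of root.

D (Farouk): min(18, 0, 62) = 0
E (Farouk): min(-12, -19) = -19
F (Farouk): min(-43, -69, 27) = -69
A (Quinn): max(0, -19, -69) = 0
G (Farouk): min(28, 89, 57) = 28
H (Farouk): min(46, 18, 45) = 18
J (Farouk): min(73, 59, 94, -57) = -57
K (Farouk): min(-92, 88, -16) = -92
B (Quinn): max(28, 18, -57, -92) = 28
L (Farouk): min(59, -27) = -27
M (Farouk): min(-55, 25, 44) = -55
N (Farouk): min(68, -77, -66) = -77
C (Quinn): max(-27, -55, -77) = -27
root (Farouk): min(0, 28, -27) = -27

-27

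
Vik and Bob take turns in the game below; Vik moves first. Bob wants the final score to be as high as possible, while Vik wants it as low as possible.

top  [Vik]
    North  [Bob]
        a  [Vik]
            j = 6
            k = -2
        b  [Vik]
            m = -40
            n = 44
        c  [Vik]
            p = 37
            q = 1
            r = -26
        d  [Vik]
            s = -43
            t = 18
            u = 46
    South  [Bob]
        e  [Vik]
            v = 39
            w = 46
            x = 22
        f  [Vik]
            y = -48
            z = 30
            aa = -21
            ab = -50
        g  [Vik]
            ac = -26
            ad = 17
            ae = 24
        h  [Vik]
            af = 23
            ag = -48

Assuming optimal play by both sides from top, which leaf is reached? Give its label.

a (Vik): min(6, -2) = -2
b (Vik): min(-40, 44) = -40
c (Vik): min(37, 1, -26) = -26
d (Vik): min(-43, 18, 46) = -43
North (Bob): max(-2, -40, -26, -43) = -2
e (Vik): min(39, 46, 22) = 22
f (Vik): min(-48, 30, -21, -50) = -50
g (Vik): min(-26, 17, 24) = -26
h (Vik): min(23, -48) = -48
South (Bob): max(22, -50, -26, -48) = 22
top (Vik): min(-2, 22) = -2
At top, Vik picks North (lowest: -2).
At North, Bob picks a (highest: -2).
At a, Vik picks k (lowest: -2).
Terminal value -2.

k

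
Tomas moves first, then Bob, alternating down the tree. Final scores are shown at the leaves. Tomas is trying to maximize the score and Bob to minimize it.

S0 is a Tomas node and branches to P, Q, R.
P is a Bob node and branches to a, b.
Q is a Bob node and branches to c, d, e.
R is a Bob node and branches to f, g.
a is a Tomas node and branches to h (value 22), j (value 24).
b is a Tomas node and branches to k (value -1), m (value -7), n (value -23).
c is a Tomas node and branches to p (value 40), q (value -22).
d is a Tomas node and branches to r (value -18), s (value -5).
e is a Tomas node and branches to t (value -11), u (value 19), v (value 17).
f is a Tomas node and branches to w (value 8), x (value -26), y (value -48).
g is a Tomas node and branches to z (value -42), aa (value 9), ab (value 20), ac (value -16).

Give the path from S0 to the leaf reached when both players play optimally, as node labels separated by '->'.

S0 -> R -> f -> w

a (Tomas): max(22, 24) = 24
b (Tomas): max(-1, -7, -23) = -1
P (Bob): min(24, -1) = -1
c (Tomas): max(40, -22) = 40
d (Tomas): max(-18, -5) = -5
e (Tomas): max(-11, 19, 17) = 19
Q (Bob): min(40, -5, 19) = -5
f (Tomas): max(8, -26, -48) = 8
g (Tomas): max(-42, 9, 20, -16) = 20
R (Bob): min(8, 20) = 8
S0 (Tomas): max(-1, -5, 8) = 8
At S0, Tomas picks R (highest: 8).
At R, Bob picks f (lowest: 8).
At f, Tomas picks w (highest: 8).
Terminal value 8.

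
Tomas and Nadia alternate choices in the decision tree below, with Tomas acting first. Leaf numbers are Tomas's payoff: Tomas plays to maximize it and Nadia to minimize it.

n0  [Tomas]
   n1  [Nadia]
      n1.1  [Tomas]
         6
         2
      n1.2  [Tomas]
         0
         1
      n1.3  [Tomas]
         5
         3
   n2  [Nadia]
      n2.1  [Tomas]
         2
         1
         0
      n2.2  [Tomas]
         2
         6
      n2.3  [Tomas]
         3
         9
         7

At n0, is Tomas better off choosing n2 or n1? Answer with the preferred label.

n2.1 (Tomas): max(2, 1, 0) = 2
n2.2 (Tomas): max(2, 6) = 6
n2.3 (Tomas): max(3, 9, 7) = 9
n2 (Nadia): min(2, 6, 9) = 2
n1.1 (Tomas): max(6, 2) = 6
n1.2 (Tomas): max(0, 1) = 1
n1.3 (Tomas): max(5, 3) = 5
n1 (Nadia): min(6, 1, 5) = 1
Tomas prefers the higher value; n2=2, n1=1. n2 is better since 2 > 1.

n2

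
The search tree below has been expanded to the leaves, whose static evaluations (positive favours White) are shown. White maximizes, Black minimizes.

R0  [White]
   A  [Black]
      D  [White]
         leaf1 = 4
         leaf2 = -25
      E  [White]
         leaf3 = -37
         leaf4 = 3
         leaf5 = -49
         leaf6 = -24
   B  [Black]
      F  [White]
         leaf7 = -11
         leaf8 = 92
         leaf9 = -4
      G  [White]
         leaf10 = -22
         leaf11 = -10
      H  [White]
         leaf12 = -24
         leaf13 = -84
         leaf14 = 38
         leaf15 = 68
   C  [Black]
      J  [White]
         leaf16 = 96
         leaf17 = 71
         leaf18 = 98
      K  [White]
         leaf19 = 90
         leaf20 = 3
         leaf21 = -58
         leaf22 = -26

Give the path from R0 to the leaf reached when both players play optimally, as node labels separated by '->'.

D (White): max(4, -25) = 4
E (White): max(-37, 3, -49, -24) = 3
A (Black): min(4, 3) = 3
F (White): max(-11, 92, -4) = 92
G (White): max(-22, -10) = -10
H (White): max(-24, -84, 38, 68) = 68
B (Black): min(92, -10, 68) = -10
J (White): max(96, 71, 98) = 98
K (White): max(90, 3, -58, -26) = 90
C (Black): min(98, 90) = 90
R0 (White): max(3, -10, 90) = 90
At R0, White picks C (highest: 90).
At C, Black picks K (lowest: 90).
At K, White picks leaf19 (highest: 90).
Terminal value 90.

R0 -> C -> K -> leaf19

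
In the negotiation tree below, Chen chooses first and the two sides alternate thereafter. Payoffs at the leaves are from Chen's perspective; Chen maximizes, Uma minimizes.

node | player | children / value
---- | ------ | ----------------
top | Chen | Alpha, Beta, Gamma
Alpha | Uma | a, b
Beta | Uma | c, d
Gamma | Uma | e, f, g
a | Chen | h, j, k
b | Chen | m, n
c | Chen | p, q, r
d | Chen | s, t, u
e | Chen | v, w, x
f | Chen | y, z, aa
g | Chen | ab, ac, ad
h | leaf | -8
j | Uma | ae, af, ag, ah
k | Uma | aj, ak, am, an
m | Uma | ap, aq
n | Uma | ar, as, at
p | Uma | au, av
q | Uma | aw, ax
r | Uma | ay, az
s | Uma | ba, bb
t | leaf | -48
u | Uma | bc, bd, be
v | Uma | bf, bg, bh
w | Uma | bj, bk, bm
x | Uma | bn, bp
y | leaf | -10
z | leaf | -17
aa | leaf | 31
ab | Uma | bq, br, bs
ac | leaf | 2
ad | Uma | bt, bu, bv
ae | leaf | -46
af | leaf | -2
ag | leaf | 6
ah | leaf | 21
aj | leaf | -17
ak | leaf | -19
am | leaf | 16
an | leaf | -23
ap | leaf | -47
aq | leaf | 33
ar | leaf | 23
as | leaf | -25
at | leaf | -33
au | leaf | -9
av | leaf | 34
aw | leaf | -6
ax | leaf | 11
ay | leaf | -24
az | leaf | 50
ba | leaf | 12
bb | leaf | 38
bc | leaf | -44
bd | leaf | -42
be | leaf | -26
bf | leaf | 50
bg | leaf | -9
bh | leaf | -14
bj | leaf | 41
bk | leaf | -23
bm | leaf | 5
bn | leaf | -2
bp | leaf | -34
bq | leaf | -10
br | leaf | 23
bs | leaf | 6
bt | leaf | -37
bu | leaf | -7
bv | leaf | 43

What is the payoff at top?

j (Uma): min(-46, -2, 6, 21) = -46
k (Uma): min(-17, -19, 16, -23) = -23
a (Chen): max(-8, -46, -23) = -8
m (Uma): min(-47, 33) = -47
n (Uma): min(23, -25, -33) = -33
b (Chen): max(-47, -33) = -33
Alpha (Uma): min(-8, -33) = -33
p (Uma): min(-9, 34) = -9
q (Uma): min(-6, 11) = -6
r (Uma): min(-24, 50) = -24
c (Chen): max(-9, -6, -24) = -6
s (Uma): min(12, 38) = 12
u (Uma): min(-44, -42, -26) = -44
d (Chen): max(12, -48, -44) = 12
Beta (Uma): min(-6, 12) = -6
v (Uma): min(50, -9, -14) = -14
w (Uma): min(41, -23, 5) = -23
x (Uma): min(-2, -34) = -34
e (Chen): max(-14, -23, -34) = -14
f (Chen): max(-10, -17, 31) = 31
ab (Uma): min(-10, 23, 6) = -10
ad (Uma): min(-37, -7, 43) = -37
g (Chen): max(-10, 2, -37) = 2
Gamma (Uma): min(-14, 31, 2) = -14
top (Chen): max(-33, -6, -14) = -6

-6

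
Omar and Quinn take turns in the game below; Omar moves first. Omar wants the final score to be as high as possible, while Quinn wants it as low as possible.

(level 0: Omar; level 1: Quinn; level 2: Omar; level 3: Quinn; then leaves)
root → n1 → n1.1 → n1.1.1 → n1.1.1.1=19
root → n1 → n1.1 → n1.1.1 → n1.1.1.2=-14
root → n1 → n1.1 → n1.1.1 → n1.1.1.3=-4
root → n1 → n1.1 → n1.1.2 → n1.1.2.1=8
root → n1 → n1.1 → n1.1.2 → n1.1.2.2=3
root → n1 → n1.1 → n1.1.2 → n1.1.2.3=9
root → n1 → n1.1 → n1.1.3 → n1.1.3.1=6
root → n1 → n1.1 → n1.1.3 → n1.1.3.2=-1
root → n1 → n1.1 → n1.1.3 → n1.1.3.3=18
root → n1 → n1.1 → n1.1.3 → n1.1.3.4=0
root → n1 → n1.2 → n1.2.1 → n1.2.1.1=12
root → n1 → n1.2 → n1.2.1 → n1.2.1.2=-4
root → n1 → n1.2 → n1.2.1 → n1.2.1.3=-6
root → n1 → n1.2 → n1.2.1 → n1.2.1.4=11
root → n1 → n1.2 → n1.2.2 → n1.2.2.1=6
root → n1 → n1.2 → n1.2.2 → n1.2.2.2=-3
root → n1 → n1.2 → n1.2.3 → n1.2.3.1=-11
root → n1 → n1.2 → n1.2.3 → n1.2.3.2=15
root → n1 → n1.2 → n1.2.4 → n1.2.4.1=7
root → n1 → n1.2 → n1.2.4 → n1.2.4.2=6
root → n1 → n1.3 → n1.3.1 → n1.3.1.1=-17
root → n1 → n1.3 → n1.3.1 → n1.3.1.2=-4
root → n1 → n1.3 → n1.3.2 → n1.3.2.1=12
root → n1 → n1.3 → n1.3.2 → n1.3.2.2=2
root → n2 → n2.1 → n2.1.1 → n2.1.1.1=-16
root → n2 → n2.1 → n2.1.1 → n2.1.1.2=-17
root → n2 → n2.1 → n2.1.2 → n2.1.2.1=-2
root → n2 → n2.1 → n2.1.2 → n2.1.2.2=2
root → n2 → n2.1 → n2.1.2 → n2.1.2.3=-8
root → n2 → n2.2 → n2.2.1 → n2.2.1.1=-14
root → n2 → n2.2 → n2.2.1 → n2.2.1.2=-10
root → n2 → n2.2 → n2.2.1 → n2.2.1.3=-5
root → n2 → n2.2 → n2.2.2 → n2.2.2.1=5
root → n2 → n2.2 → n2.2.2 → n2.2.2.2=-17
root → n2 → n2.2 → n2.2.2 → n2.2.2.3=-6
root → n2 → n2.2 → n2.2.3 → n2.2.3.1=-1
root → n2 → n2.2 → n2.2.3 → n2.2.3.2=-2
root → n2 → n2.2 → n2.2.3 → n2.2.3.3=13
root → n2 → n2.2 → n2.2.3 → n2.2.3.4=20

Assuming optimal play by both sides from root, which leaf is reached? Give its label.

n1.1.1 (Quinn): min(19, -14, -4) = -14
n1.1.2 (Quinn): min(8, 3, 9) = 3
n1.1.3 (Quinn): min(6, -1, 18, 0) = -1
n1.1 (Omar): max(-14, 3, -1) = 3
n1.2.1 (Quinn): min(12, -4, -6, 11) = -6
n1.2.2 (Quinn): min(6, -3) = -3
n1.2.3 (Quinn): min(-11, 15) = -11
n1.2.4 (Quinn): min(7, 6) = 6
n1.2 (Omar): max(-6, -3, -11, 6) = 6
n1.3.1 (Quinn): min(-17, -4) = -17
n1.3.2 (Quinn): min(12, 2) = 2
n1.3 (Omar): max(-17, 2) = 2
n1 (Quinn): min(3, 6, 2) = 2
n2.1.1 (Quinn): min(-16, -17) = -17
n2.1.2 (Quinn): min(-2, 2, -8) = -8
n2.1 (Omar): max(-17, -8) = -8
n2.2.1 (Quinn): min(-14, -10, -5) = -14
n2.2.2 (Quinn): min(5, -17, -6) = -17
n2.2.3 (Quinn): min(-1, -2, 13, 20) = -2
n2.2 (Omar): max(-14, -17, -2) = -2
n2 (Quinn): min(-8, -2) = -8
root (Omar): max(2, -8) = 2
At root, Omar picks n1 (highest: 2).
At n1, Quinn picks n1.3 (lowest: 2).
At n1.3, Omar picks n1.3.2 (highest: 2).
At n1.3.2, Quinn picks n1.3.2.2 (lowest: 2).
Terminal value 2.

n1.3.2.2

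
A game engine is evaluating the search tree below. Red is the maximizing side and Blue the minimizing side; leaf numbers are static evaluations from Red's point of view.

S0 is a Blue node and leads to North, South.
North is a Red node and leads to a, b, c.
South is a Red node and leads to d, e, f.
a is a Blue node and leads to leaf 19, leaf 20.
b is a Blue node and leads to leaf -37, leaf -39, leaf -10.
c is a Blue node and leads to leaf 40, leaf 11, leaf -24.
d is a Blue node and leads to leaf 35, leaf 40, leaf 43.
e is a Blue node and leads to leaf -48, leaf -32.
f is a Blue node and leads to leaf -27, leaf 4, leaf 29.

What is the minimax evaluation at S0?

a (Blue): min(19, 20) = 19
b (Blue): min(-37, -39, -10) = -39
c (Blue): min(40, 11, -24) = -24
North (Red): max(19, -39, -24) = 19
d (Blue): min(35, 40, 43) = 35
e (Blue): min(-48, -32) = -48
f (Blue): min(-27, 4, 29) = -27
South (Red): max(35, -48, -27) = 35
S0 (Blue): min(19, 35) = 19

19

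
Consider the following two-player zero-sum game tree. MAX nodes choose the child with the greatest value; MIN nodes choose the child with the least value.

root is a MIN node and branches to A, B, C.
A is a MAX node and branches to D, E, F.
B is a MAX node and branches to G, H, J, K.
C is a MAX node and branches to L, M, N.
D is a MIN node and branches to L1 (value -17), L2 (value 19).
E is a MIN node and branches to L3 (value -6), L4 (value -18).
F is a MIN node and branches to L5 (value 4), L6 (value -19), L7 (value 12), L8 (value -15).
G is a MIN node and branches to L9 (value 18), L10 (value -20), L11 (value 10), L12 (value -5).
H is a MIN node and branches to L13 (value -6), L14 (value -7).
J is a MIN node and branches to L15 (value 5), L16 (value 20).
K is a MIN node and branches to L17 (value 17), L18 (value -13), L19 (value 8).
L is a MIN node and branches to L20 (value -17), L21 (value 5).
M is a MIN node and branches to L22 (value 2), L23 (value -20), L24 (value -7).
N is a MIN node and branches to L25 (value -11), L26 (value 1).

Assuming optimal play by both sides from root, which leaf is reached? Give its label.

L1

D (MIN): min(-17, 19) = -17
E (MIN): min(-6, -18) = -18
F (MIN): min(4, -19, 12, -15) = -19
A (MAX): max(-17, -18, -19) = -17
G (MIN): min(18, -20, 10, -5) = -20
H (MIN): min(-6, -7) = -7
J (MIN): min(5, 20) = 5
K (MIN): min(17, -13, 8) = -13
B (MAX): max(-20, -7, 5, -13) = 5
L (MIN): min(-17, 5) = -17
M (MIN): min(2, -20, -7) = -20
N (MIN): min(-11, 1) = -11
C (MAX): max(-17, -20, -11) = -11
root (MIN): min(-17, 5, -11) = -17
At root, MIN picks A (lowest: -17).
At A, MAX picks D (highest: -17).
At D, MIN picks L1 (lowest: -17).
Terminal value -17.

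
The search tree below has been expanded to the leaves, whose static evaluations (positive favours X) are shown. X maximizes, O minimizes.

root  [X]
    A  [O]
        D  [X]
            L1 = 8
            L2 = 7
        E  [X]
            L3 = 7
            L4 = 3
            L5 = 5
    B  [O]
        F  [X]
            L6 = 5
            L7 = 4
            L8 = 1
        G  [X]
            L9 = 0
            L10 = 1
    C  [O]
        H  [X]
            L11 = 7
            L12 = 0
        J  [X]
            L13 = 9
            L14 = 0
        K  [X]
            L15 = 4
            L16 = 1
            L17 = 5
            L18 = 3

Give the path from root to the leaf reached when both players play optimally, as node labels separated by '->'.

D (X): max(8, 7) = 8
E (X): max(7, 3, 5) = 7
A (O): min(8, 7) = 7
F (X): max(5, 4, 1) = 5
G (X): max(0, 1) = 1
B (O): min(5, 1) = 1
H (X): max(7, 0) = 7
J (X): max(9, 0) = 9
K (X): max(4, 1, 5, 3) = 5
C (O): min(7, 9, 5) = 5
root (X): max(7, 1, 5) = 7
At root, X picks A (highest: 7).
At A, O picks E (lowest: 7).
At E, X picks L3 (highest: 7).
Terminal value 7.

root -> A -> E -> L3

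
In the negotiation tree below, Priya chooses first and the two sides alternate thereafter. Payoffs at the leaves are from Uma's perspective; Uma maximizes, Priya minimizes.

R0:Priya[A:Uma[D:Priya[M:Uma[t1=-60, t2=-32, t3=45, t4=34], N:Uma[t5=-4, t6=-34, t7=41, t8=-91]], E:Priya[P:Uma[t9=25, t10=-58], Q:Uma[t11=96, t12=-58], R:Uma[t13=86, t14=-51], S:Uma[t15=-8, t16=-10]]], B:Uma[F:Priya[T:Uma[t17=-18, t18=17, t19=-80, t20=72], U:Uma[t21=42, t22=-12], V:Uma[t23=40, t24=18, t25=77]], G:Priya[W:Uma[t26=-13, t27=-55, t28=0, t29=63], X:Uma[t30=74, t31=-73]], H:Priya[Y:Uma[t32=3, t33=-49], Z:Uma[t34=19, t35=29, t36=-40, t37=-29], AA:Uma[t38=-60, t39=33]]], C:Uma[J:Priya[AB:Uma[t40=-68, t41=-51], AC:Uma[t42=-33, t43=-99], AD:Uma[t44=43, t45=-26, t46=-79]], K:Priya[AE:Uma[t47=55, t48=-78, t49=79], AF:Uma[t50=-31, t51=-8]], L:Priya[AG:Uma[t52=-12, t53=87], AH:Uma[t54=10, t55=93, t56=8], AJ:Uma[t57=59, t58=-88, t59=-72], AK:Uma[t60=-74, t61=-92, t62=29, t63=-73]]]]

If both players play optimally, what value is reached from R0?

29

M (Uma): max(-60, -32, 45, 34) = 45
N (Uma): max(-4, -34, 41, -91) = 41
D (Priya): min(45, 41) = 41
P (Uma): max(25, -58) = 25
Q (Uma): max(96, -58) = 96
R (Uma): max(86, -51) = 86
S (Uma): max(-8, -10) = -8
E (Priya): min(25, 96, 86, -8) = -8
A (Uma): max(41, -8) = 41
T (Uma): max(-18, 17, -80, 72) = 72
U (Uma): max(42, -12) = 42
V (Uma): max(40, 18, 77) = 77
F (Priya): min(72, 42, 77) = 42
W (Uma): max(-13, -55, 0, 63) = 63
X (Uma): max(74, -73) = 74
G (Priya): min(63, 74) = 63
Y (Uma): max(3, -49) = 3
Z (Uma): max(19, 29, -40, -29) = 29
AA (Uma): max(-60, 33) = 33
H (Priya): min(3, 29, 33) = 3
B (Uma): max(42, 63, 3) = 63
AB (Uma): max(-68, -51) = -51
AC (Uma): max(-33, -99) = -33
AD (Uma): max(43, -26, -79) = 43
J (Priya): min(-51, -33, 43) = -51
AE (Uma): max(55, -78, 79) = 79
AF (Uma): max(-31, -8) = -8
K (Priya): min(79, -8) = -8
AG (Uma): max(-12, 87) = 87
AH (Uma): max(10, 93, 8) = 93
AJ (Uma): max(59, -88, -72) = 59
AK (Uma): max(-74, -92, 29, -73) = 29
L (Priya): min(87, 93, 59, 29) = 29
C (Uma): max(-51, -8, 29) = 29
R0 (Priya): min(41, 63, 29) = 29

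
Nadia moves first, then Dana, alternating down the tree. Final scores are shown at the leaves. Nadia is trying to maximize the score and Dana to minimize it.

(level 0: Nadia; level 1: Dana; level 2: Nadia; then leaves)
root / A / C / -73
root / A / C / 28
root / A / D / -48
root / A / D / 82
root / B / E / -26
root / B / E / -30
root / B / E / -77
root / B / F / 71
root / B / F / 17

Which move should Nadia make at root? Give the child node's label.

C (Nadia): max(-73, 28) = 28
D (Nadia): max(-48, 82) = 82
A (Dana): min(28, 82) = 28
E (Nadia): max(-26, -30, -77) = -26
F (Nadia): max(71, 17) = 71
B (Dana): min(-26, 71) = -26
root (Nadia): max(28, -26) = 28
Nadia at root wants the highest of {A=28, B=-26}, so chooses A.

A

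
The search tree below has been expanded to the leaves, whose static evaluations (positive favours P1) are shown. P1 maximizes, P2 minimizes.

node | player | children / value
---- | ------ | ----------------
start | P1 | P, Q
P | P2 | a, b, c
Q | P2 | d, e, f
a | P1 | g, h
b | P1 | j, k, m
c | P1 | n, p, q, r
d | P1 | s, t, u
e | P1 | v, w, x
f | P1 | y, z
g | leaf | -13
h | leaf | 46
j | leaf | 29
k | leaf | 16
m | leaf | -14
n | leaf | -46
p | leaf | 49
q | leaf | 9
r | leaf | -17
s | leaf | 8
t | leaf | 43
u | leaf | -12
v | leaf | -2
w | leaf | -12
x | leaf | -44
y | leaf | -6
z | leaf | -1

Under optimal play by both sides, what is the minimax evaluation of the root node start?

a (P1): max(-13, 46) = 46
b (P1): max(29, 16, -14) = 29
c (P1): max(-46, 49, 9, -17) = 49
P (P2): min(46, 29, 49) = 29
d (P1): max(8, 43, -12) = 43
e (P1): max(-2, -12, -44) = -2
f (P1): max(-6, -1) = -1
Q (P2): min(43, -2, -1) = -2
start (P1): max(29, -2) = 29

29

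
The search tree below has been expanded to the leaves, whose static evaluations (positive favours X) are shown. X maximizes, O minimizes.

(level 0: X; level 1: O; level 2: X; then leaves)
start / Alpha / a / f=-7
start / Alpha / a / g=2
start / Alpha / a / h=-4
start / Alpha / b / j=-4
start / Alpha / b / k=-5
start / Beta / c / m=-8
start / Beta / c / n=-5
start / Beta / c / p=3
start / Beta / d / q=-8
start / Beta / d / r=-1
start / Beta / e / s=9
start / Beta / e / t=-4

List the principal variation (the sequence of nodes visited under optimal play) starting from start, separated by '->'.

start -> Beta -> d -> r

a (X): max(-7, 2, -4) = 2
b (X): max(-4, -5) = -4
Alpha (O): min(2, -4) = -4
c (X): max(-8, -5, 3) = 3
d (X): max(-8, -1) = -1
e (X): max(9, -4) = 9
Beta (O): min(3, -1, 9) = -1
start (X): max(-4, -1) = -1
At start, X picks Beta (highest: -1).
At Beta, O picks d (lowest: -1).
At d, X picks r (highest: -1).
Terminal value -1.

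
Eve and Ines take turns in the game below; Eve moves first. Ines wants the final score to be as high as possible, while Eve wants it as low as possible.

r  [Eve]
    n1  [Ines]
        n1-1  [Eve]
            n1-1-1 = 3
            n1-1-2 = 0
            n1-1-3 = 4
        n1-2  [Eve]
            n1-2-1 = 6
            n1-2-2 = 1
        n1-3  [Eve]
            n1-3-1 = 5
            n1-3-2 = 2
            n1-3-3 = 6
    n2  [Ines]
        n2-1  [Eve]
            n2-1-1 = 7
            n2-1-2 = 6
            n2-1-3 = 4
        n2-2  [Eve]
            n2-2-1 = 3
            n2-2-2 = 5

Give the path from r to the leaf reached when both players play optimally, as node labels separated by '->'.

r -> n1 -> n1-3 -> n1-3-2

n1-1 (Eve): min(3, 0, 4) = 0
n1-2 (Eve): min(6, 1) = 1
n1-3 (Eve): min(5, 2, 6) = 2
n1 (Ines): max(0, 1, 2) = 2
n2-1 (Eve): min(7, 6, 4) = 4
n2-2 (Eve): min(3, 5) = 3
n2 (Ines): max(4, 3) = 4
r (Eve): min(2, 4) = 2
At r, Eve picks n1 (lowest: 2).
At n1, Ines picks n1-3 (highest: 2).
At n1-3, Eve picks n1-3-2 (lowest: 2).
Terminal value 2.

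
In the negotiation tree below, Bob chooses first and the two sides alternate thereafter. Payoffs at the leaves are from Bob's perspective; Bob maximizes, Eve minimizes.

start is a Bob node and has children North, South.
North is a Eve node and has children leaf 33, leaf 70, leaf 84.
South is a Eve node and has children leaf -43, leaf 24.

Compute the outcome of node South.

-43

South (Eve): min(-43, 24) = -43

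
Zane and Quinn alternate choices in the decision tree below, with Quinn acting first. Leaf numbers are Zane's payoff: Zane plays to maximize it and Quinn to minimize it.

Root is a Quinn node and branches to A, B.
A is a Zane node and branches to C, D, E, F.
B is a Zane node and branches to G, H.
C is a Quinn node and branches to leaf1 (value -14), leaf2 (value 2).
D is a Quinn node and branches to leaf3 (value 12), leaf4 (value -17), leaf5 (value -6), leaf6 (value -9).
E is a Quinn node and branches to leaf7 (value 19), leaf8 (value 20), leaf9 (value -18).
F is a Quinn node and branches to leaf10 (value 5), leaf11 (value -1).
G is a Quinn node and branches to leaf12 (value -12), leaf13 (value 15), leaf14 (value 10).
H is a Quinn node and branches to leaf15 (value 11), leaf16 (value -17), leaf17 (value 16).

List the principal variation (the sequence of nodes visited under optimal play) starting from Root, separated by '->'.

Root -> B -> G -> leaf12

C (Quinn): min(-14, 2) = -14
D (Quinn): min(12, -17, -6, -9) = -17
E (Quinn): min(19, 20, -18) = -18
F (Quinn): min(5, -1) = -1
A (Zane): max(-14, -17, -18, -1) = -1
G (Quinn): min(-12, 15, 10) = -12
H (Quinn): min(11, -17, 16) = -17
B (Zane): max(-12, -17) = -12
Root (Quinn): min(-1, -12) = -12
At Root, Quinn picks B (lowest: -12).
At B, Zane picks G (highest: -12).
At G, Quinn picks leaf12 (lowest: -12).
Terminal value -12.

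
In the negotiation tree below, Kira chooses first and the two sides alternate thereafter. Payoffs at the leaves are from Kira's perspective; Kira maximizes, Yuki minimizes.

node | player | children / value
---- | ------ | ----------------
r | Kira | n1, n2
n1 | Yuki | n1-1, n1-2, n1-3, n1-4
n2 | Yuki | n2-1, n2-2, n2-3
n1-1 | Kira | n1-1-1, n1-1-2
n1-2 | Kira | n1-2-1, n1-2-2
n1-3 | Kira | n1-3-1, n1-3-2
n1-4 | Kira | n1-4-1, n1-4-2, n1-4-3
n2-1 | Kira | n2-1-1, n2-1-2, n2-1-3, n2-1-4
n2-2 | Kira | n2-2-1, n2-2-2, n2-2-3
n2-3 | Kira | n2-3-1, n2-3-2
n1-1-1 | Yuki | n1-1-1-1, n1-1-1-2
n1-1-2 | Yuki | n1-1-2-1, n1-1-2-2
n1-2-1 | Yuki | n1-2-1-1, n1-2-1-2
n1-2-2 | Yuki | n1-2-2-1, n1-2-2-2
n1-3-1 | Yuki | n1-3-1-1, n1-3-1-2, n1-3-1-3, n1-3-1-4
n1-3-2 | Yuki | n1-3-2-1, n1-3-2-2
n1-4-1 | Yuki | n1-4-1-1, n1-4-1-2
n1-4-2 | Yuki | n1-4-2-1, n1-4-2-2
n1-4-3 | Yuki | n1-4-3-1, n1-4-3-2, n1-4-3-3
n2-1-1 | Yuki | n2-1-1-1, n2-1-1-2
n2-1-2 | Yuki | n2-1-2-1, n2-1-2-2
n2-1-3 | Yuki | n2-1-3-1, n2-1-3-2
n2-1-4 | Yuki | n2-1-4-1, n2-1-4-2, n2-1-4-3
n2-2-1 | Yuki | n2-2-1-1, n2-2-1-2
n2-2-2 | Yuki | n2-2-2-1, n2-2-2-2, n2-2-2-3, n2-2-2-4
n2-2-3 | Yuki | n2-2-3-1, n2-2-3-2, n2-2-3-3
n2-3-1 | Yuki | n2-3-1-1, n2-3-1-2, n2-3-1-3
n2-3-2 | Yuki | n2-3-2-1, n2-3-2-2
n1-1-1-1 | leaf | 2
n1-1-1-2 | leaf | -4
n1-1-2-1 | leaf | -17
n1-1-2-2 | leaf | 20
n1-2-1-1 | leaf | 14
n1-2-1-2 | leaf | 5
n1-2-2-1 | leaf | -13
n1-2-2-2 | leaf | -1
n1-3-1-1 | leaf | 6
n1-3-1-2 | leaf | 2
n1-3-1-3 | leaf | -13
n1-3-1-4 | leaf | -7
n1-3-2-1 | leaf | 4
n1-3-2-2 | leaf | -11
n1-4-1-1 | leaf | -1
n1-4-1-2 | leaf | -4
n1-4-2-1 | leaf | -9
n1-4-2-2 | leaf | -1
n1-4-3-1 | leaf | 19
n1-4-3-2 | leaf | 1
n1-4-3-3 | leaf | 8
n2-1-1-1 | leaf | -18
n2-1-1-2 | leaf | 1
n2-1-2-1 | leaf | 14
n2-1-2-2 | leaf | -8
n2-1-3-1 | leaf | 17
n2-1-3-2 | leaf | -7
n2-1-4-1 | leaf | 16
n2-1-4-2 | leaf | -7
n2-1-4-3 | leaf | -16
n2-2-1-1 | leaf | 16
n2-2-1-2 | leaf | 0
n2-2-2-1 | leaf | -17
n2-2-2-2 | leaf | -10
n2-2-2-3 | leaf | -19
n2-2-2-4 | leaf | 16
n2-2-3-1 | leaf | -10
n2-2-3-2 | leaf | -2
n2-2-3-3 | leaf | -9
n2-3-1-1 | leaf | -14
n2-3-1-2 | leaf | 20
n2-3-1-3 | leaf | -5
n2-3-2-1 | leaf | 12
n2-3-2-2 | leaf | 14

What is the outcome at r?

n1-1-1 (Yuki): min(2, -4) = -4
n1-1-2 (Yuki): min(-17, 20) = -17
n1-1 (Kira): max(-4, -17) = -4
n1-2-1 (Yuki): min(14, 5) = 5
n1-2-2 (Yuki): min(-13, -1) = -13
n1-2 (Kira): max(5, -13) = 5
n1-3-1 (Yuki): min(6, 2, -13, -7) = -13
n1-3-2 (Yuki): min(4, -11) = -11
n1-3 (Kira): max(-13, -11) = -11
n1-4-1 (Yuki): min(-1, -4) = -4
n1-4-2 (Yuki): min(-9, -1) = -9
n1-4-3 (Yuki): min(19, 1, 8) = 1
n1-4 (Kira): max(-4, -9, 1) = 1
n1 (Yuki): min(-4, 5, -11, 1) = -11
n2-1-1 (Yuki): min(-18, 1) = -18
n2-1-2 (Yuki): min(14, -8) = -8
n2-1-3 (Yuki): min(17, -7) = -7
n2-1-4 (Yuki): min(16, -7, -16) = -16
n2-1 (Kira): max(-18, -8, -7, -16) = -7
n2-2-1 (Yuki): min(16, 0) = 0
n2-2-2 (Yuki): min(-17, -10, -19, 16) = -19
n2-2-3 (Yuki): min(-10, -2, -9) = -10
n2-2 (Kira): max(0, -19, -10) = 0
n2-3-1 (Yuki): min(-14, 20, -5) = -14
n2-3-2 (Yuki): min(12, 14) = 12
n2-3 (Kira): max(-14, 12) = 12
n2 (Yuki): min(-7, 0, 12) = -7
r (Kira): max(-11, -7) = -7

-7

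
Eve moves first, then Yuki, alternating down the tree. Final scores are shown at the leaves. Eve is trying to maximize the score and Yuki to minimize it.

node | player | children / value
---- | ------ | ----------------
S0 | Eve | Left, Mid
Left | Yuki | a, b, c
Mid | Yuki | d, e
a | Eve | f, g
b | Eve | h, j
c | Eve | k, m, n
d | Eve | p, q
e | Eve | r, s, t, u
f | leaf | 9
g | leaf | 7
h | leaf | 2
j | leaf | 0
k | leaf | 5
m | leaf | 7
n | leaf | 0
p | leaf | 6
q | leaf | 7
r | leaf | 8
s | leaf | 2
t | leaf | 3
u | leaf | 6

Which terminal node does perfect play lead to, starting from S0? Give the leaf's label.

q

a (Eve): max(9, 7) = 9
b (Eve): max(2, 0) = 2
c (Eve): max(5, 7, 0) = 7
Left (Yuki): min(9, 2, 7) = 2
d (Eve): max(6, 7) = 7
e (Eve): max(8, 2, 3, 6) = 8
Mid (Yuki): min(7, 8) = 7
S0 (Eve): max(2, 7) = 7
At S0, Eve picks Mid (highest: 7).
At Mid, Yuki picks d (lowest: 7).
At d, Eve picks q (highest: 7).
Terminal value 7.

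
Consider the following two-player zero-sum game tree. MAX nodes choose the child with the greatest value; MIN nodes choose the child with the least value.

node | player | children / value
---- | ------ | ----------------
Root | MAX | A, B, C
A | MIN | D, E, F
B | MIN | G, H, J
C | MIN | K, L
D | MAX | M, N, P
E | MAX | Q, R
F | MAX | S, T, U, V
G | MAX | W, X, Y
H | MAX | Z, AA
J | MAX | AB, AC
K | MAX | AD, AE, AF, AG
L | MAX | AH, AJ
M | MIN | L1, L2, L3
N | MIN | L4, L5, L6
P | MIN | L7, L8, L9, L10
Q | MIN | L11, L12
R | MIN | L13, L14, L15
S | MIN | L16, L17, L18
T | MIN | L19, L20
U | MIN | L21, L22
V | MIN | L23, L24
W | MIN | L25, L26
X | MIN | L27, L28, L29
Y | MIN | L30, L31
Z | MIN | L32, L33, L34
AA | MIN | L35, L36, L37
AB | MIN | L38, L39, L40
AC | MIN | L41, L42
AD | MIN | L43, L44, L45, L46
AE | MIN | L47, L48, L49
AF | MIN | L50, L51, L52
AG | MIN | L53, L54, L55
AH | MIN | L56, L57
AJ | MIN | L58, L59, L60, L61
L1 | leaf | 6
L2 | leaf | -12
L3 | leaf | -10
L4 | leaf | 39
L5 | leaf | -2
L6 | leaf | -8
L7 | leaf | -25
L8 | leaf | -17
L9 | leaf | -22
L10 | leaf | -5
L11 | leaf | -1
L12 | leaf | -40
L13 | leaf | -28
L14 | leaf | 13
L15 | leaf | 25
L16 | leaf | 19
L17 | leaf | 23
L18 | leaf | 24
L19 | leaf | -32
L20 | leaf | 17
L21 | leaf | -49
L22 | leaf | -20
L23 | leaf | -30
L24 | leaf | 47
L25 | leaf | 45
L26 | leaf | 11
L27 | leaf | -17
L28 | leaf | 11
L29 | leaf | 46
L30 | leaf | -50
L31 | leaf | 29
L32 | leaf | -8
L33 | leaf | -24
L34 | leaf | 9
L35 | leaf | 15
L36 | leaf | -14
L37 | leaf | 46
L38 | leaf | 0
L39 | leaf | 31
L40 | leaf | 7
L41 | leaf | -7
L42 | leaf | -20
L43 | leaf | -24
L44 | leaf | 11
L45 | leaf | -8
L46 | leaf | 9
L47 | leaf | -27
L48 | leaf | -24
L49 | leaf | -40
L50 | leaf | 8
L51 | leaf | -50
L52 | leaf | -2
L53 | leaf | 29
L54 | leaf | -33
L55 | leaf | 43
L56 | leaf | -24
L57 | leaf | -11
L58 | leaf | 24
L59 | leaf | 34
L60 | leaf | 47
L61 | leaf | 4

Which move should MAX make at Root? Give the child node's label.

B

M (MIN): min(6, -12, -10) = -12
N (MIN): min(39, -2, -8) = -8
P (MIN): min(-25, -17, -22, -5) = -25
D (MAX): max(-12, -8, -25) = -8
Q (MIN): min(-1, -40) = -40
R (MIN): min(-28, 13, 25) = -28
E (MAX): max(-40, -28) = -28
S (MIN): min(19, 23, 24) = 19
T (MIN): min(-32, 17) = -32
U (MIN): min(-49, -20) = -49
V (MIN): min(-30, 47) = -30
F (MAX): max(19, -32, -49, -30) = 19
A (MIN): min(-8, -28, 19) = -28
W (MIN): min(45, 11) = 11
X (MIN): min(-17, 11, 46) = -17
Y (MIN): min(-50, 29) = -50
G (MAX): max(11, -17, -50) = 11
Z (MIN): min(-8, -24, 9) = -24
AA (MIN): min(15, -14, 46) = -14
H (MAX): max(-24, -14) = -14
AB (MIN): min(0, 31, 7) = 0
AC (MIN): min(-7, -20) = -20
J (MAX): max(0, -20) = 0
B (MIN): min(11, -14, 0) = -14
AD (MIN): min(-24, 11, -8, 9) = -24
AE (MIN): min(-27, -24, -40) = -40
AF (MIN): min(8, -50, -2) = -50
AG (MIN): min(29, -33, 43) = -33
K (MAX): max(-24, -40, -50, -33) = -24
AH (MIN): min(-24, -11) = -24
AJ (MIN): min(24, 34, 47, 4) = 4
L (MAX): max(-24, 4) = 4
C (MIN): min(-24, 4) = -24
Root (MAX): max(-28, -14, -24) = -14
MAX at Root wants the highest of {A=-28, B=-14, C=-24}, so chooses B.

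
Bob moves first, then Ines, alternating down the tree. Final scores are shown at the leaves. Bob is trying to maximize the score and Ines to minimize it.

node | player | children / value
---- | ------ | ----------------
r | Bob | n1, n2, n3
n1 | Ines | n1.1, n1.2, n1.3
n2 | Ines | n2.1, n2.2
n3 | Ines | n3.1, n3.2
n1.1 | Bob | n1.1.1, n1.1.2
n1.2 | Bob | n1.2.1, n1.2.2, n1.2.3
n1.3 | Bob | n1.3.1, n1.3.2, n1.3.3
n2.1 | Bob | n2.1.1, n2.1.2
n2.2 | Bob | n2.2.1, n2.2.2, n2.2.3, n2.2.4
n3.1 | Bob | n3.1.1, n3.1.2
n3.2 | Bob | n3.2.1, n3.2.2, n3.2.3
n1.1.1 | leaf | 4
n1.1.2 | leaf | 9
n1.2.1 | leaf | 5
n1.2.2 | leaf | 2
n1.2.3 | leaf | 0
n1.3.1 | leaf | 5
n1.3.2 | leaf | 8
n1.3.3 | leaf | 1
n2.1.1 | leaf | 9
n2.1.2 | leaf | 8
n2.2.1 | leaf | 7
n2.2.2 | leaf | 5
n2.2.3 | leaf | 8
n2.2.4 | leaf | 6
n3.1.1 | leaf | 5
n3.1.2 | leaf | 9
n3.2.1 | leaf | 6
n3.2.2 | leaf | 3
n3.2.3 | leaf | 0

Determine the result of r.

8

n1.1 (Bob): max(4, 9) = 9
n1.2 (Bob): max(5, 2, 0) = 5
n1.3 (Bob): max(5, 8, 1) = 8
n1 (Ines): min(9, 5, 8) = 5
n2.1 (Bob): max(9, 8) = 9
n2.2 (Bob): max(7, 5, 8, 6) = 8
n2 (Ines): min(9, 8) = 8
n3.1 (Bob): max(5, 9) = 9
n3.2 (Bob): max(6, 3, 0) = 6
n3 (Ines): min(9, 6) = 6
r (Bob): max(5, 8, 6) = 8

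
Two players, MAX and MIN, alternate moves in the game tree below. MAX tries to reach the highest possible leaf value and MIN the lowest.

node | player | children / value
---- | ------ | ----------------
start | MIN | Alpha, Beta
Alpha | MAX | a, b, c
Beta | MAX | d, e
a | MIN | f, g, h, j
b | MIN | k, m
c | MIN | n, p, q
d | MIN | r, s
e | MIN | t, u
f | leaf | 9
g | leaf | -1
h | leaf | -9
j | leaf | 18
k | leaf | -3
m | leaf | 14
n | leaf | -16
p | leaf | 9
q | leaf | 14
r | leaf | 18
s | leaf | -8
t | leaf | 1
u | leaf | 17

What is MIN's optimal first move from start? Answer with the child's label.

Alpha

a (MIN): min(9, -1, -9, 18) = -9
b (MIN): min(-3, 14) = -3
c (MIN): min(-16, 9, 14) = -16
Alpha (MAX): max(-9, -3, -16) = -3
d (MIN): min(18, -8) = -8
e (MIN): min(1, 17) = 1
Beta (MAX): max(-8, 1) = 1
start (MIN): min(-3, 1) = -3
MIN at start wants the lowest of {Alpha=-3, Beta=1}, so chooses Alpha.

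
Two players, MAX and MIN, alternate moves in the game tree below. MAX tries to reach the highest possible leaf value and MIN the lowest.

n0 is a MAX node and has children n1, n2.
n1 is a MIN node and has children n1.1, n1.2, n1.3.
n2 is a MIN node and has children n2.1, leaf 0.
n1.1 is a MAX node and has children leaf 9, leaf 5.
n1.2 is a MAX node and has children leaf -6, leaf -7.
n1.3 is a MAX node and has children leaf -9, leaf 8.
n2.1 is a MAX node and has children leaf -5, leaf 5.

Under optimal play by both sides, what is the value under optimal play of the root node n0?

n1.1 (MAX): max(9, 5) = 9
n1.2 (MAX): max(-6, -7) = -6
n1.3 (MAX): max(-9, 8) = 8
n1 (MIN): min(9, -6, 8) = -6
n2.1 (MAX): max(-5, 5) = 5
n2 (MIN): min(5, 0) = 0
n0 (MAX): max(-6, 0) = 0

0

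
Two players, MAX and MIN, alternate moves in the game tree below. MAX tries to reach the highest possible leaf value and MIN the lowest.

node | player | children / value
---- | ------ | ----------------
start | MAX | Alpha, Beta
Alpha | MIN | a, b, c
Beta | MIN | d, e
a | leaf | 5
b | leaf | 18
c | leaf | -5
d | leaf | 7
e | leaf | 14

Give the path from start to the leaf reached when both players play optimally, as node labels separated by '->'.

start -> Beta -> d

Alpha (MIN): min(5, 18, -5) = -5
Beta (MIN): min(7, 14) = 7
start (MAX): max(-5, 7) = 7
At start, MAX picks Beta (highest: 7).
At Beta, MIN picks d (lowest: 7).
Terminal value 7.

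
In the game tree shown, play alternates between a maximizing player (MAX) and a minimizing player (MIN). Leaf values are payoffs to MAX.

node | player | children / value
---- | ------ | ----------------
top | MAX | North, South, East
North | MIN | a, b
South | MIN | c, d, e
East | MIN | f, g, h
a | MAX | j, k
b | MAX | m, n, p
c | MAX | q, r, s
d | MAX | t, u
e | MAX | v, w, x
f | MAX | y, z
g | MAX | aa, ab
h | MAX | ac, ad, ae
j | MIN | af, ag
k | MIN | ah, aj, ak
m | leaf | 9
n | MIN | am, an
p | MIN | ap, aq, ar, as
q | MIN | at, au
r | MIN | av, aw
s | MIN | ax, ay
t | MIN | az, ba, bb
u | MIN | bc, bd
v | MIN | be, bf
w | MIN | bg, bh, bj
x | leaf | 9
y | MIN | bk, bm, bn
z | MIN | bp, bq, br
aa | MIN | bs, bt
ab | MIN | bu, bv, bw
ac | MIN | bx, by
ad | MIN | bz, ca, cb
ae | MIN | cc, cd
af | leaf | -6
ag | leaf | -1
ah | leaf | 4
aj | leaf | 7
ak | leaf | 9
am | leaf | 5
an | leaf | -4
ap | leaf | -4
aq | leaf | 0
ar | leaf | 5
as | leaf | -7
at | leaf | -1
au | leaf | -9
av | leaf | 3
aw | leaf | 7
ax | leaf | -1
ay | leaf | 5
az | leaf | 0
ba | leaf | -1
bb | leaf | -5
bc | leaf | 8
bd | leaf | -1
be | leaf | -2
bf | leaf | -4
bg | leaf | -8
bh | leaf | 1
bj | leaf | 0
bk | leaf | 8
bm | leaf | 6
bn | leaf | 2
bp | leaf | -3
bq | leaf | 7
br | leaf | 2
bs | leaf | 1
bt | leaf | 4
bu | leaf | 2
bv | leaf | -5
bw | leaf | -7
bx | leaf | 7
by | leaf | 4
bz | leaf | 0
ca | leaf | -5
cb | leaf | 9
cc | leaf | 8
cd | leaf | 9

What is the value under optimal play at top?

j (MIN): min(-6, -1) = -6
k (MIN): min(4, 7, 9) = 4
a (MAX): max(-6, 4) = 4
n (MIN): min(5, -4) = -4
p (MIN): min(-4, 0, 5, -7) = -7
b (MAX): max(9, -4, -7) = 9
North (MIN): min(4, 9) = 4
q (MIN): min(-1, -9) = -9
r (MIN): min(3, 7) = 3
s (MIN): min(-1, 5) = -1
c (MAX): max(-9, 3, -1) = 3
t (MIN): min(0, -1, -5) = -5
u (MIN): min(8, -1) = -1
d (MAX): max(-5, -1) = -1
v (MIN): min(-2, -4) = -4
w (MIN): min(-8, 1, 0) = -8
e (MAX): max(-4, -8, 9) = 9
South (MIN): min(3, -1, 9) = -1
y (MIN): min(8, 6, 2) = 2
z (MIN): min(-3, 7, 2) = -3
f (MAX): max(2, -3) = 2
aa (MIN): min(1, 4) = 1
ab (MIN): min(2, -5, -7) = -7
g (MAX): max(1, -7) = 1
ac (MIN): min(7, 4) = 4
ad (MIN): min(0, -5, 9) = -5
ae (MIN): min(8, 9) = 8
h (MAX): max(4, -5, 8) = 8
East (MIN): min(2, 1, 8) = 1
top (MAX): max(4, -1, 1) = 4

4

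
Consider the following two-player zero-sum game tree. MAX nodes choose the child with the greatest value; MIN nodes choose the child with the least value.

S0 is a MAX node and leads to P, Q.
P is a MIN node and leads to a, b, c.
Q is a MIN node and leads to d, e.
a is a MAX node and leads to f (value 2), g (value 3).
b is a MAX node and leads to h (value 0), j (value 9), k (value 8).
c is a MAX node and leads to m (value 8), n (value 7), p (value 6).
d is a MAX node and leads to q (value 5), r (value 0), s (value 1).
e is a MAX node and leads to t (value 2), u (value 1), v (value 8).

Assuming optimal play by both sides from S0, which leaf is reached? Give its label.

q

a (MAX): max(2, 3) = 3
b (MAX): max(0, 9, 8) = 9
c (MAX): max(8, 7, 6) = 8
P (MIN): min(3, 9, 8) = 3
d (MAX): max(5, 0, 1) = 5
e (MAX): max(2, 1, 8) = 8
Q (MIN): min(5, 8) = 5
S0 (MAX): max(3, 5) = 5
At S0, MAX picks Q (highest: 5).
At Q, MIN picks d (lowest: 5).
At d, MAX picks q (highest: 5).
Terminal value 5.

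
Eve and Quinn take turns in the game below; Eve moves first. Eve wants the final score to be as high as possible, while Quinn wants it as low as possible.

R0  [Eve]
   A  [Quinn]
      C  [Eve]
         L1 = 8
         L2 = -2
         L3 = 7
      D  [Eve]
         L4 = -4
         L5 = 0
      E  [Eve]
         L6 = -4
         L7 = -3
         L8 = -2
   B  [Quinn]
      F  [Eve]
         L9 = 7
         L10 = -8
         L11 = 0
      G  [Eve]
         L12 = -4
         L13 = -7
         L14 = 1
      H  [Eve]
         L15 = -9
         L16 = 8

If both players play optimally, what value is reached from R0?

1

C (Eve): max(8, -2, 7) = 8
D (Eve): max(-4, 0) = 0
E (Eve): max(-4, -3, -2) = -2
A (Quinn): min(8, 0, -2) = -2
F (Eve): max(7, -8, 0) = 7
G (Eve): max(-4, -7, 1) = 1
H (Eve): max(-9, 8) = 8
B (Quinn): min(7, 1, 8) = 1
R0 (Eve): max(-2, 1) = 1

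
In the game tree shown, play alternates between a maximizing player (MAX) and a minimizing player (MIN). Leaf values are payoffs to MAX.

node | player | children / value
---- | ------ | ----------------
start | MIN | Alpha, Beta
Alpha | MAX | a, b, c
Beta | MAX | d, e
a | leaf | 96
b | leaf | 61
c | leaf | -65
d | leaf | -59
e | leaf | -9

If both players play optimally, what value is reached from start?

-9

Alpha (MAX): max(96, 61, -65) = 96
Beta (MAX): max(-59, -9) = -9
start (MIN): min(96, -9) = -9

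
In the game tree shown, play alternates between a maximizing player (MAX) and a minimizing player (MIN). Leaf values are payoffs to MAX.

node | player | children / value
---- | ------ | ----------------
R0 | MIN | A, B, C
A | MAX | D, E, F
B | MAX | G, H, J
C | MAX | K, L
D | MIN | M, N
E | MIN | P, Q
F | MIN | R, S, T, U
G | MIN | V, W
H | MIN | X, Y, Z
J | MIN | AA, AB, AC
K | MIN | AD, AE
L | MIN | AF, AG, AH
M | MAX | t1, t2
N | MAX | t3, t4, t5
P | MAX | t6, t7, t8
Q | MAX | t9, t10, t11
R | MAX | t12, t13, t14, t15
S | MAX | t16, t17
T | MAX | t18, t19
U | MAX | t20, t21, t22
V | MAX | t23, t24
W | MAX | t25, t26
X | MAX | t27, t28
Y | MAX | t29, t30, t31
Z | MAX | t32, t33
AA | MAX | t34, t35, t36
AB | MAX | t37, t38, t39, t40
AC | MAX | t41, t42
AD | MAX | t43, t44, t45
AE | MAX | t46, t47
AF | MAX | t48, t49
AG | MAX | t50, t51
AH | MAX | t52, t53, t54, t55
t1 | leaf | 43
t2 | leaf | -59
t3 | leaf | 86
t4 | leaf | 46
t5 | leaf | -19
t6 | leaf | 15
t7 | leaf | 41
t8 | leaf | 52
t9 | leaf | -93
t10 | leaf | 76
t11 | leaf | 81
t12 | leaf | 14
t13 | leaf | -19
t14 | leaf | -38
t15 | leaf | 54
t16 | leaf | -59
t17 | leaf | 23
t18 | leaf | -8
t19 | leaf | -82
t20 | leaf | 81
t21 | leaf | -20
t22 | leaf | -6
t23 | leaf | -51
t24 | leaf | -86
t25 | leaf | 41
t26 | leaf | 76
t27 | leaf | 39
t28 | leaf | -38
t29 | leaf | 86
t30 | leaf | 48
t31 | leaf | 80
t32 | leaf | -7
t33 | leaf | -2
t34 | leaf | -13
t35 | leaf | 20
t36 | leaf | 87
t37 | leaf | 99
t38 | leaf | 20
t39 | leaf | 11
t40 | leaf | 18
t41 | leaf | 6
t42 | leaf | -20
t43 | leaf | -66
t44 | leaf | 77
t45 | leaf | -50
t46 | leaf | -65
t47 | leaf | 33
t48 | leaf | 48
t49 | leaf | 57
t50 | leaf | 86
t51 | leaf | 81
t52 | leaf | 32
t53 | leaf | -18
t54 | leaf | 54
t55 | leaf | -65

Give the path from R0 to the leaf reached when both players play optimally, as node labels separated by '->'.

M (MAX): max(43, -59) = 43
N (MAX): max(86, 46, -19) = 86
D (MIN): min(43, 86) = 43
P (MAX): max(15, 41, 52) = 52
Q (MAX): max(-93, 76, 81) = 81
E (MIN): min(52, 81) = 52
R (MAX): max(14, -19, -38, 54) = 54
S (MAX): max(-59, 23) = 23
T (MAX): max(-8, -82) = -8
U (MAX): max(81, -20, -6) = 81
F (MIN): min(54, 23, -8, 81) = -8
A (MAX): max(43, 52, -8) = 52
V (MAX): max(-51, -86) = -51
W (MAX): max(41, 76) = 76
G (MIN): min(-51, 76) = -51
X (MAX): max(39, -38) = 39
Y (MAX): max(86, 48, 80) = 86
Z (MAX): max(-7, -2) = -2
H (MIN): min(39, 86, -2) = -2
AA (MAX): max(-13, 20, 87) = 87
AB (MAX): max(99, 20, 11, 18) = 99
AC (MAX): max(6, -20) = 6
J (MIN): min(87, 99, 6) = 6
B (MAX): max(-51, -2, 6) = 6
AD (MAX): max(-66, 77, -50) = 77
AE (MAX): max(-65, 33) = 33
K (MIN): min(77, 33) = 33
AF (MAX): max(48, 57) = 57
AG (MAX): max(86, 81) = 86
AH (MAX): max(32, -18, 54, -65) = 54
L (MIN): min(57, 86, 54) = 54
C (MAX): max(33, 54) = 54
R0 (MIN): min(52, 6, 54) = 6
At R0, MIN picks B (lowest: 6).
At B, MAX picks J (highest: 6).
At J, MIN picks AC (lowest: 6).
At AC, MAX picks t41 (highest: 6).
Terminal value 6.

R0 -> B -> J -> AC -> t41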